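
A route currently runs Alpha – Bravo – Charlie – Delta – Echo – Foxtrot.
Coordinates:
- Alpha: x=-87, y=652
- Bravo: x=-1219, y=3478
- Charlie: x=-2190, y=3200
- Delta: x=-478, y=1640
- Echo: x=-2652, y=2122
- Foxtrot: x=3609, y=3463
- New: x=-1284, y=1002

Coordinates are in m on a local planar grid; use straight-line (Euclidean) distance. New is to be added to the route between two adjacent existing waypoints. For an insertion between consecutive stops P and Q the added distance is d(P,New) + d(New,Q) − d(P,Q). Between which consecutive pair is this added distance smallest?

between Delta and Echo

Added distance for inserting New between each consecutive pair:
Alpha–Bravo: 679.7 m
Bravo–Charlie: 3844.2 m
Charlie–Delta: 1089.2 m
Delta–Echo: 569.2 m
Echo–Foxtrot: 842.0 m
Smallest added distance is 569.2 m, inserting between Delta and Echo.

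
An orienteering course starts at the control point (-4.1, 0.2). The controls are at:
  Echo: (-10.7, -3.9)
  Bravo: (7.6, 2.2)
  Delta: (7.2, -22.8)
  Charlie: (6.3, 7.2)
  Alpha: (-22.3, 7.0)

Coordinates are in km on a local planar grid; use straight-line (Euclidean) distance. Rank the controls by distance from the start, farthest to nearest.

Distances from the start:
Delta (7.2, -22.8): 25.6 km
Alpha (-22.3, 7.0): 19.4 km
Charlie (6.3, 7.2): 12.5 km
Bravo (7.6, 2.2): 11.9 km
Echo (-10.7, -3.9): 7.8 km

Delta, Alpha, Charlie, Bravo, Echo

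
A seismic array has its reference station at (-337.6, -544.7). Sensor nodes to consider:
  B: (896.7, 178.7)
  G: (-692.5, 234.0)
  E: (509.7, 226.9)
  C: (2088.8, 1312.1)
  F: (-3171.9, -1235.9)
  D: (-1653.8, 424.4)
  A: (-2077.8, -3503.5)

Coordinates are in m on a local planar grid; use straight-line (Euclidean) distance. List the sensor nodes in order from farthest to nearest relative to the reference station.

A, C, F, D, B, E, G

Computing each straight-line distance from (-337.6, -544.7):
A (-2077.8, -3503.5): 3432.6 m
C (2088.8, 1312.1): 3055.3 m
F (-3171.9, -1235.9): 2917.4 m
D (-1653.8, 424.4): 1634.5 m
B (896.7, 178.7): 1430.7 m
E (509.7, 226.9): 1146.0 m
G (-692.5, 234.0): 855.8 m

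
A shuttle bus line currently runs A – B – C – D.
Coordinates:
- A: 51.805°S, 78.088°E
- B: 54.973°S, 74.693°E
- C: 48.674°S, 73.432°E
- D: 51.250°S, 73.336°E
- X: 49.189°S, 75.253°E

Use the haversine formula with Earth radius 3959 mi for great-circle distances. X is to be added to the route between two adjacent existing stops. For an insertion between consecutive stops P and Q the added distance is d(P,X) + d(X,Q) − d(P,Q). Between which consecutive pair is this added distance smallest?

Added distance for inserting X between each consecutive pair:
A–B: 360.2 mi
B–C: 51.8 mi
C–D: 77.7 mi
Smallest added distance is 51.8 mi, inserting between B and C.

between B and C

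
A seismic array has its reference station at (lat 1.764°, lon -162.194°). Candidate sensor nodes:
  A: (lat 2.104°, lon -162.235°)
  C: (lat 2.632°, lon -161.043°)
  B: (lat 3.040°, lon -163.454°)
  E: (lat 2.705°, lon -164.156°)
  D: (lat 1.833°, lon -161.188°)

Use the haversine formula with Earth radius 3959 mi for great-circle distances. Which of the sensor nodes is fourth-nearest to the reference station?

B

Distance to each, sorted:
A: 23.7 mi
D: 69.6 mi
C: 99.6 mi
B: 123.9 mi
E: 150.3 mi
The fourth-nearest is B at 123.9 mi.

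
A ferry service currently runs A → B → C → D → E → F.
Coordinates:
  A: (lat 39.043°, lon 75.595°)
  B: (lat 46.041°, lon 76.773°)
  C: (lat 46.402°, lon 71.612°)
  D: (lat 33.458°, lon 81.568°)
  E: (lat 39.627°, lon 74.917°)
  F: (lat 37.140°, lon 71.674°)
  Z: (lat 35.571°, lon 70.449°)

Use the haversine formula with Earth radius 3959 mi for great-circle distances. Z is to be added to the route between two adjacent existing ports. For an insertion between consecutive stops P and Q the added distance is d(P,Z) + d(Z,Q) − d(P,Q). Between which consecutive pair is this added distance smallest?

between E and F

Added distance for inserting Z between each consecutive pair:
A–B: 678.3 mi
B–C: 1297.7 mi
C–D: 363.6 mi
D–E: 457.6 mi
E–F: 254.2 mi
Smallest added distance is 254.2 mi, inserting between E and F.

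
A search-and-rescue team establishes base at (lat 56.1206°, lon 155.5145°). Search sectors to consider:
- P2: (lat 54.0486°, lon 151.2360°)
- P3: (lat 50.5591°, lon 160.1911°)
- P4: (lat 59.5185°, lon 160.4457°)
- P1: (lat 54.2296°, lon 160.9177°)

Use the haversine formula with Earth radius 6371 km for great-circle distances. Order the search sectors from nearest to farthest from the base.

Distances from the base:
P2 (lat 54.0486°, lon 151.2360°): 356.6 km
P1 (lat 54.2296°, lon 160.9177°): 402.2 km
P4 (lat 59.5185°, lon 160.4457°): 477.3 km
P3 (lat 50.5591°, lon 160.1911°): 691.6 km

P2, P1, P4, P3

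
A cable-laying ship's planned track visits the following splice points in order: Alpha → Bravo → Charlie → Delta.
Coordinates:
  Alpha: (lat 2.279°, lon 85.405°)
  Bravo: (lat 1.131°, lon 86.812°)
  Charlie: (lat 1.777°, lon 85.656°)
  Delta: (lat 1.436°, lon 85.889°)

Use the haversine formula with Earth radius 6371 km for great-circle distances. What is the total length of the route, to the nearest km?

395 km

Leg distances:
Alpha→Bravo: 201.9 km  (cumulative 201.9 km)
Bravo→Charlie: 147.2 km  (cumulative 349.1 km)
Charlie→Delta: 45.9 km  (cumulative 395.0 km)
Total route length ≈ 395 km.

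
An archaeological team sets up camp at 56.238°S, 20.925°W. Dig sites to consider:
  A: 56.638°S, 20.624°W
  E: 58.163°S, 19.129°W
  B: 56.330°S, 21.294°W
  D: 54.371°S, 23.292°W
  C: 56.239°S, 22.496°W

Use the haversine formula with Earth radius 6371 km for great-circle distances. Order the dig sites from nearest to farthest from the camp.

Computing each great-circle distance from 56.238°S, 20.925°W:
B 56.330°S, 21.294°W: 25.0 km
A 56.638°S, 20.624°W: 48.2 km
C 56.239°S, 22.496°W: 97.1 km
E 58.163°S, 19.129°W: 239.8 km
D 54.371°S, 23.292°W: 256.0 km

B, A, C, E, D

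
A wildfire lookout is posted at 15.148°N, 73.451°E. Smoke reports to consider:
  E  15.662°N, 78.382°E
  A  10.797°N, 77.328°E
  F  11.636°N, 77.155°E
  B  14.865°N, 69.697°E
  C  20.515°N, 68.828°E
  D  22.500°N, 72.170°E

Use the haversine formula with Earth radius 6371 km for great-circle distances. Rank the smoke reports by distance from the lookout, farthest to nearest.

Distance from the lookout at 15.148°N, 73.451°E to each:
D 22.500°N, 72.170°E: 828.5 km
C 20.515°N, 68.828°E: 771.6 km
A 10.797°N, 77.328°E: 640.7 km
F 11.636°N, 77.155°E: 559.4 km
E 15.662°N, 78.382°E: 531.7 km
B 14.865°N, 69.697°E: 404.4 km

D, C, A, F, E, B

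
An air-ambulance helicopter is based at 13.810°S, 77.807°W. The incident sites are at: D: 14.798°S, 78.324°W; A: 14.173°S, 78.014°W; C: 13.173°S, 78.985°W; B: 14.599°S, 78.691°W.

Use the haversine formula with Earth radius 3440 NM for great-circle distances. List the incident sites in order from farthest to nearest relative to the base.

C, B, D, A

Computing each great-circle distance from 13.810°S, 77.807°W:
C 13.173°S, 78.985°W: 78.7 NM
B 14.599°S, 78.691°W: 69.9 NM
D 14.798°S, 78.324°W: 66.5 NM
A 14.173°S, 78.014°W: 24.9 NM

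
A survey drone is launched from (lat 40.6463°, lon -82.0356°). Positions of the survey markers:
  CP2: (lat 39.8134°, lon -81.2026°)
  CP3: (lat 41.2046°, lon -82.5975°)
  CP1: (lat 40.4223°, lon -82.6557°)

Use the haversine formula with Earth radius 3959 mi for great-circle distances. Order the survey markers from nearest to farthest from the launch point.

CP1, CP3, CP2

Distances from the launch point:
CP1 (lat 40.4223°, lon -82.6557°): 36.1 mi
CP3 (lat 41.2046°, lon -82.5975°): 48.5 mi
CP2 (lat 39.8134°, lon -81.2026°): 72.4 mi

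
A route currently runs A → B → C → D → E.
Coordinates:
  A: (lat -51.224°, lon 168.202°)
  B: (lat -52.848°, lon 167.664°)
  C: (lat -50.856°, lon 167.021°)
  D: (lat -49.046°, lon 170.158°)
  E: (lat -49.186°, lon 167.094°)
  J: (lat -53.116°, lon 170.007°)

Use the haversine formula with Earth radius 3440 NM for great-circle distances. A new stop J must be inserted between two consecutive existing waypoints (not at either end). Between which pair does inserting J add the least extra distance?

Added distance for inserting J between each consecutive pair:
A–B: 118.3 NM
B–C: 139.2 NM
C–D: 256.6 NM
D–E: 383.9 NM
Smallest added distance is 118.3 NM, inserting between A and B.

between A and B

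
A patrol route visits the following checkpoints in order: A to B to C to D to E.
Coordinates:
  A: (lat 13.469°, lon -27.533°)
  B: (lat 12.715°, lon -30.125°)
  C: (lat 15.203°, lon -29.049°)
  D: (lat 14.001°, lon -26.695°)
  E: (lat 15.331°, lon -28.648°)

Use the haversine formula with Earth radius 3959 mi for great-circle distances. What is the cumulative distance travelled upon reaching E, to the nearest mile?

Leg distances:
A→B: 182.1 mi  (cumulative 182.1 mi)
B→C: 186.4 mi  (cumulative 368.5 mi)
C→D: 178.0 mi  (cumulative 546.5 mi)
D→E: 159.6 mi  (cumulative 706.1 mi)
Cumulative distance at E ≈ 706 mi.

706 mi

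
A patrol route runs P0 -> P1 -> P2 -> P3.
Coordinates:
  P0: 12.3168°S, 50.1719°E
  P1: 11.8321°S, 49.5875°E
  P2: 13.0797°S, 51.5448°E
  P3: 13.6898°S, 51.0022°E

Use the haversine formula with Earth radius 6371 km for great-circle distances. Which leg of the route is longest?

Leg distances:
P0→P1: 83.3 km
P1→P2: 253.8 km
P2→P3: 89.7 km
The longest leg is P1–P2 at 253.8 km.

P1–P2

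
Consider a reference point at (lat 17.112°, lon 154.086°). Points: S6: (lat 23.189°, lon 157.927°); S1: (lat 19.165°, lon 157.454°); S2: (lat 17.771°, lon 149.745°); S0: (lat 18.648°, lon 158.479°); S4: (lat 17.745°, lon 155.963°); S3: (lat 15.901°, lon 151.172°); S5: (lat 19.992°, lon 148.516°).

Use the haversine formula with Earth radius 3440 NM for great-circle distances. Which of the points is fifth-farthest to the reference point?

S1

Distances from the reference point ((lat 17.112°, lon 154.086°)):
S6: 424.2 NM
S5: 361.1 NM
S0: 267.4 NM
S2: 251.8 NM
S1: 228.3 NM
S3: 182.8 NM
S4: 114.0 NM
The fifth-farthest is S1 at 228.3 NM.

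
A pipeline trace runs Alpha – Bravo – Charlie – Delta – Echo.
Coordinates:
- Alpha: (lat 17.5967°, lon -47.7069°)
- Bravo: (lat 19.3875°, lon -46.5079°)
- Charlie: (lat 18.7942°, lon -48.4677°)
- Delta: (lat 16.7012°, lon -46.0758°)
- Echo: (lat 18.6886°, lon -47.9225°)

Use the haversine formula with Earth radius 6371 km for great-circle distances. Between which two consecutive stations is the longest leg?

Leg distances:
Alpha→Bravo: 235.9 km
Bravo→Charlie: 216.2 km
Charlie→Delta: 344.0 km
Delta→Echo: 295.1 km
The longest leg is Charlie–Delta at 344.0 km.

Charlie–Delta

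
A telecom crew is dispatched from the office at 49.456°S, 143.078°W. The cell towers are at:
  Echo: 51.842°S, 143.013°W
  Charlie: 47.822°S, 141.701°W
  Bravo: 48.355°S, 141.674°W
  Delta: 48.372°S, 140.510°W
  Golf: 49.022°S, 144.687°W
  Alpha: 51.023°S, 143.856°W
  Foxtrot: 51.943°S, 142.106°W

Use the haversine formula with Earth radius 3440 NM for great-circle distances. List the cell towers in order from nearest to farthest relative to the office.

Distances from the office:
Golf 49.022°S, 144.687°W: 68.2 NM
Bravo 48.355°S, 141.674°W: 86.3 NM
Alpha 51.023°S, 143.856°W: 98.7 NM
Charlie 47.822°S, 141.701°W: 112.3 NM
Delta 48.372°S, 140.510°W: 120.4 NM
Echo 51.842°S, 143.013°W: 143.3 NM
Foxtrot 51.943°S, 142.106°W: 153.8 NM

Golf, Bravo, Alpha, Charlie, Delta, Echo, Foxtrot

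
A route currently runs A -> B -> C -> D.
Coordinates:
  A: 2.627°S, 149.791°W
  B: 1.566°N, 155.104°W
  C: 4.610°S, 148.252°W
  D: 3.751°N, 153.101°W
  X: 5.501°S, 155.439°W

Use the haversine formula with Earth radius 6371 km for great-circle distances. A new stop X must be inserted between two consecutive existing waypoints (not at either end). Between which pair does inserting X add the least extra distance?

between B and C

Added distance for inserting X between each consecutive pair:
A–B: 737.4 km
B–C: 563.6 km
C–D: 788.7 km
Smallest added distance is 563.6 km, inserting between B and C.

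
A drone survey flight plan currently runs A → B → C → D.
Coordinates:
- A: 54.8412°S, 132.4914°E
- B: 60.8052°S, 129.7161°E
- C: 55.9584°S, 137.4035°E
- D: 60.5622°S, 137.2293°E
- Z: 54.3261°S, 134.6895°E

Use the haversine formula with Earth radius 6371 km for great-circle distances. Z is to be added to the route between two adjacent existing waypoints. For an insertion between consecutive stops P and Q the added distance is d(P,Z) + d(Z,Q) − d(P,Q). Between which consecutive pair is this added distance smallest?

between A and B

Added distance for inserting Z between each consecutive pair:
A–B: 248.3 km
B–C: 328.9 km
C–D: 448.1 km
Smallest added distance is 248.3 km, inserting between A and B.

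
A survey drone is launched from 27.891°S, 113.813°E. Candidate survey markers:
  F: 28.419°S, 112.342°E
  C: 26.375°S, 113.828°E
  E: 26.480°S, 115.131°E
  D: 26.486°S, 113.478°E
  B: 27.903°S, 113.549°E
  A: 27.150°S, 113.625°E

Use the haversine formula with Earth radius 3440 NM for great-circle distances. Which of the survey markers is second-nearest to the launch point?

Distance to each, sorted:
B: 14.0 NM
A: 45.6 NM
F: 84.1 NM
D: 86.2 NM
C: 91.0 NM
E: 110.1 NM
The second-nearest is A at 45.6 NM.

A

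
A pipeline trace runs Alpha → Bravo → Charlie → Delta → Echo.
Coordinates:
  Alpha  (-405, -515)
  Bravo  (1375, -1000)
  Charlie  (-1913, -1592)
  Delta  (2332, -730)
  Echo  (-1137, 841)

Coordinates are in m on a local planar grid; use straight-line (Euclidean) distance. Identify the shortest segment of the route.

Alpha–Bravo

Leg distances:
Alpha→Bravo: 1844.9 m
Bravo→Charlie: 3340.9 m
Charlie→Delta: 4331.6 m
Delta→Echo: 3808.1 m
The shortest leg is Alpha–Bravo at 1844.9 m.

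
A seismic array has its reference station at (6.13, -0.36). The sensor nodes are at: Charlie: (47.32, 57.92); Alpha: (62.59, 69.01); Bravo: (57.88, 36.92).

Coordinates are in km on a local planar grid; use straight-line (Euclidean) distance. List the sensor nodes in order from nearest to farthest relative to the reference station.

Distance from the reference station at (6.13, -0.36) to each:
Bravo (57.88, 36.92): 63.8 km
Charlie (47.32, 57.92): 71.4 km
Alpha (62.59, 69.01): 89.4 km

Bravo, Charlie, Alpha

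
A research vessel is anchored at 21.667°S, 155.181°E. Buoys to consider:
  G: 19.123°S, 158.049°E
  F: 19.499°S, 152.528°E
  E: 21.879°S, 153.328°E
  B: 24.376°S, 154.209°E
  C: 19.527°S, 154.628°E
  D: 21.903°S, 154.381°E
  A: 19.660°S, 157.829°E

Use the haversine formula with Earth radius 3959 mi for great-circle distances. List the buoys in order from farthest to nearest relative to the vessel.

G, F, A, B, C, E, D

Distance from the vessel at 21.667°S, 155.181°E to each:
G 19.123°S, 158.049°E: 255.7 mi
F 19.499°S, 152.528°E: 227.8 mi
A 19.660°S, 157.829°E: 220.3 mi
B 24.376°S, 154.209°E: 197.1 mi
C 19.527°S, 154.628°E: 152.1 mi
E 21.879°S, 153.328°E: 119.8 mi
D 21.903°S, 154.381°E: 53.9 mi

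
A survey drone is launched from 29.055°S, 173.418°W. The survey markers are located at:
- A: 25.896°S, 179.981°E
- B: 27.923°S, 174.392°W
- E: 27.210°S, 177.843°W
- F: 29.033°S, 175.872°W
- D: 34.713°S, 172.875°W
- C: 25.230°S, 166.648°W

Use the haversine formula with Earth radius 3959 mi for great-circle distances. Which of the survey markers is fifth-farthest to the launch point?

Distances from the launch point (29.055°S, 173.418°W):
C: 492.9 mi
A: 459.7 mi
D: 392.2 mi
E: 298.2 mi
F: 148.2 mi
B: 98.1 mi
The fifth-farthest is F at 148.2 mi.

F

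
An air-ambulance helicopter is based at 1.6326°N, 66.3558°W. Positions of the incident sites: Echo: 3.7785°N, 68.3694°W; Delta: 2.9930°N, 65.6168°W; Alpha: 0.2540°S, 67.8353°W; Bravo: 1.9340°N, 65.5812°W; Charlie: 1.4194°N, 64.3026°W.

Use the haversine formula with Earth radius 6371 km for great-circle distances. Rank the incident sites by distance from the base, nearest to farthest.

Computing each great-circle distance from 1.6326°N, 66.3558°W:
Bravo 1.9340°N, 65.5812°W: 92.4 km
Delta 2.9930°N, 65.6168°W: 172.1 km
Charlie 1.4194°N, 64.3026°W: 229.5 km
Alpha 0.2540°S, 67.8353°W: 266.6 km
Echo 3.7785°N, 68.3694°W: 327.0 km

Bravo, Delta, Charlie, Alpha, Echo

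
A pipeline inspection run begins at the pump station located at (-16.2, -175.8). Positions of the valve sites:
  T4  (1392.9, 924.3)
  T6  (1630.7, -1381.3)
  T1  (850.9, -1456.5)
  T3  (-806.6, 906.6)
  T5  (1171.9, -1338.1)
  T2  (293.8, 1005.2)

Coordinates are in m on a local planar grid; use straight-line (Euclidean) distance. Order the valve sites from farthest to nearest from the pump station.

T6, T4, T5, T1, T3, T2

Distances from the pump station:
T6 (1630.7, -1381.3): 2041.0 m
T4 (1392.9, 924.3): 1787.7 m
T5 (1171.9, -1338.1): 1662.1 m
T1 (850.9, -1456.5): 1546.6 m
T3 (-806.6, 906.6): 1340.3 m
T2 (293.8, 1005.2): 1221.0 m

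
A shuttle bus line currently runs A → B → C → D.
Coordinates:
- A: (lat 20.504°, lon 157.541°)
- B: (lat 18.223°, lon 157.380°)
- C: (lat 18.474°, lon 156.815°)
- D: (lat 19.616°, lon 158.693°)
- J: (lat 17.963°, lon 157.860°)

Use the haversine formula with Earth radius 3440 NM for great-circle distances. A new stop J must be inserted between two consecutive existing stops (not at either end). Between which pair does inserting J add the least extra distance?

Added distance for inserting J between each consecutive pair:
A–B: 47.9 NM
B–C: 63.0 NM
C–D: 50.3 NM
Smallest added distance is 47.9 NM, inserting between A and B.

between A and B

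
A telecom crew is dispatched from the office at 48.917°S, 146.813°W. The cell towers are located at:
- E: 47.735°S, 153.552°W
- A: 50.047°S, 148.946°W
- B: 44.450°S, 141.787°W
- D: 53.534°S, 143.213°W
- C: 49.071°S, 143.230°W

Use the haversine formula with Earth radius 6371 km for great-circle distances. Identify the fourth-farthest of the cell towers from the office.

C

Distances from the office (48.917°S, 146.813°W):
B: 627.2 km
D: 571.1 km
E: 515.1 km
C: 261.9 km
A: 198.8 km
The fourth-farthest is C at 261.9 km.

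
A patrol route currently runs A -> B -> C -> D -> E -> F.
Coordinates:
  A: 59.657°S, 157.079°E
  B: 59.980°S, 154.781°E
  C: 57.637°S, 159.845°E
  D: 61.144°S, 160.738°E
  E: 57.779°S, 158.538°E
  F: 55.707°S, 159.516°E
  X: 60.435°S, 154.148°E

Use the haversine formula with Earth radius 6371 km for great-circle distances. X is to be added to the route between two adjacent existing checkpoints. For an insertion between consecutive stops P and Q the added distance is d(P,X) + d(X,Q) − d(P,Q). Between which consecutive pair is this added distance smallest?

Added distance for inserting X between each consecutive pair:
A–B: 112.4 km
B–C: 120.9 km
C–D: 423.1 km
D–E: 359.0 km
E–F: 762.0 km
Smallest added distance is 112.4 km, inserting between A and B.

between A and B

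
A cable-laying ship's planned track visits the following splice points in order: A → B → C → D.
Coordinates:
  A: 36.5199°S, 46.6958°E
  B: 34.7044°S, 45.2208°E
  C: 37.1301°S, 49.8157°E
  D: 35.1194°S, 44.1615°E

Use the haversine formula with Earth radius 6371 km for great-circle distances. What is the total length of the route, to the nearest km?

Leg distances:
A→B: 241.9 km  (cumulative 241.9 km)
B→C: 493.8 km  (cumulative 735.8 km)
C→D: 554.7 km  (cumulative 1290.5 km)
Total route length ≈ 1291 km.

1291 km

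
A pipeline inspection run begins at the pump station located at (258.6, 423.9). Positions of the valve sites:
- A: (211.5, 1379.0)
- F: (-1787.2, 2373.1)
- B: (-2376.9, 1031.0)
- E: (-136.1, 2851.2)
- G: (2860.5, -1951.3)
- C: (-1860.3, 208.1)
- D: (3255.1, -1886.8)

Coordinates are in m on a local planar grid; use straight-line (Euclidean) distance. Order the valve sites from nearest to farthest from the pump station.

Distances from the pump station:
A (211.5, 1379.0): 956.3 m
C (-1860.3, 208.1): 2129.9 m
E (-136.1, 2851.2): 2459.2 m
B (-2376.9, 1031.0): 2704.5 m
F (-1787.2, 2373.1): 2825.7 m
G (2860.5, -1951.3): 3523.0 m
D (3255.1, -1886.8): 3784.0 m

A, C, E, B, F, G, D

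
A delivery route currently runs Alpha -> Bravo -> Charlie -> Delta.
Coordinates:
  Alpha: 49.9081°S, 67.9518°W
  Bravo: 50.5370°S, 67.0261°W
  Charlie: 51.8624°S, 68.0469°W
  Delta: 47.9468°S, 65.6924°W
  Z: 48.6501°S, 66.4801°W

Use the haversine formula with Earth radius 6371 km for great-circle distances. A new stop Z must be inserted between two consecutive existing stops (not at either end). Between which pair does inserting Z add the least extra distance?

Added distance for inserting Z between each consecutive pair:
Alpha–Bravo: 293.4 km
Bravo–Charlie: 424.0 km
Charlie–Delta: 4.8 km
Smallest added distance is 4.8 km, inserting between Charlie and Delta.

between Charlie and Delta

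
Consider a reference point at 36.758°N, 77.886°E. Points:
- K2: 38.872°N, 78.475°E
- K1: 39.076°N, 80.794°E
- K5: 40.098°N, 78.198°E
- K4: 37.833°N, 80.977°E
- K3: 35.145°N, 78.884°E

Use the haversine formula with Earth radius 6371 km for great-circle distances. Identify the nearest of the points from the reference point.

K3

Distances from the reference point (36.758°N, 77.886°E):
K3: 200.6 km
K2: 240.7 km
K4: 298.4 km
K1: 362.6 km
K5: 372.4 km
The nearest is K3 at 200.6 km.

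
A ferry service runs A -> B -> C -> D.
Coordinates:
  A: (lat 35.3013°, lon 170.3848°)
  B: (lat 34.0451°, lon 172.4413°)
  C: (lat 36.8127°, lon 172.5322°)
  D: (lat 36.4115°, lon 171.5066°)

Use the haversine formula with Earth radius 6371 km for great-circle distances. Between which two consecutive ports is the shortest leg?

C–D

Leg distances:
A→B: 234.3 km
B→C: 307.9 km
C→D: 101.8 km
The shortest leg is C–D at 101.8 km.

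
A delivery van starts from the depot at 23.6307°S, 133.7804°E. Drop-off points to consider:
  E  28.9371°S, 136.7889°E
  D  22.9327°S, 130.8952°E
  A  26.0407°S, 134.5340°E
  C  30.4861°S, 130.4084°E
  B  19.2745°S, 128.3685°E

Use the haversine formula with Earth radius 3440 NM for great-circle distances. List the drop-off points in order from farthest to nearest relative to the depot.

C, B, E, D, A

Distances from the depot:
C 30.4861°S, 130.4084°E: 449.3 NM
B 19.2745°S, 128.3685°E: 399.7 NM
E 28.9371°S, 136.7889°E: 357.3 NM
D 22.9327°S, 130.8952°E: 164.5 NM
A 26.0407°S, 134.5340°E: 150.4 NM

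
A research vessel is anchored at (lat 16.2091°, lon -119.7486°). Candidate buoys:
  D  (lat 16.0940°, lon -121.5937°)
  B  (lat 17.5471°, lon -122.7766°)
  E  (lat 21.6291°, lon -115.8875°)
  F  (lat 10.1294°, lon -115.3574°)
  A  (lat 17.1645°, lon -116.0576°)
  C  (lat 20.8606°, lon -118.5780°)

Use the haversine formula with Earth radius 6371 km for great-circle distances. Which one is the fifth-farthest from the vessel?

B

Distance to each, sorted:
F: 826.3 km
E: 726.6 km
C: 531.7 km
A: 407.2 km
B: 354.9 km
D: 197.5 km
The fifth-farthest is B at 354.9 km.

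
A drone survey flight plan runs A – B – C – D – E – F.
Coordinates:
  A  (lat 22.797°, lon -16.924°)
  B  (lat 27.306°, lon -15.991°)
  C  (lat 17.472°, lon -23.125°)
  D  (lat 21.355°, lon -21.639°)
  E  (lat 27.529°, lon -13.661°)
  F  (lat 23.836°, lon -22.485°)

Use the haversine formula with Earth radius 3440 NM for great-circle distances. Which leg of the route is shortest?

C–D

Leg distances:
A→B: 275.4 NM
B→C: 710.5 NM
C→D: 247.8 NM
D→E: 572.0 NM
E→F: 526.2 NM
The shortest leg is C–D at 247.8 NM.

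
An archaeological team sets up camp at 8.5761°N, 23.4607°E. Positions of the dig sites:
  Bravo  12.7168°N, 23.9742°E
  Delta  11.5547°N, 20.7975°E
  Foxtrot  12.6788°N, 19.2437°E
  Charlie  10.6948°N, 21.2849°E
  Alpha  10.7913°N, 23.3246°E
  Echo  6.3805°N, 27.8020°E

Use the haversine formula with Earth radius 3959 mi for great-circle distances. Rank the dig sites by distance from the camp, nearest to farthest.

Alpha, Charlie, Delta, Bravo, Echo, Foxtrot

Distances from the camp:
Alpha 10.7913°N, 23.3246°E: 153.3 mi
Charlie 10.6948°N, 21.2849°E: 208.3 mi
Delta 11.5547°N, 20.7975°E: 274.2 mi
Bravo 12.7168°N, 23.9742°E: 288.2 mi
Echo 6.3805°N, 27.8020°E: 333.9 mi
Foxtrot 12.6788°N, 19.2437°E: 402.9 mi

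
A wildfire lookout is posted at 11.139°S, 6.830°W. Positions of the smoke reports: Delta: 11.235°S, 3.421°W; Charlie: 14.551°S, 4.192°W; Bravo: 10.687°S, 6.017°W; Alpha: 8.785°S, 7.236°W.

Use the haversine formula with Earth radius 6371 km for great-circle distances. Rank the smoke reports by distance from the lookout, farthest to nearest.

Charlie, Delta, Alpha, Bravo

Distance from the lookout at 11.139°S, 6.830°W to each:
Charlie 14.551°S, 4.192°W: 475.1 km
Delta 11.235°S, 3.421°W: 372.0 km
Alpha 8.785°S, 7.236°W: 265.5 km
Bravo 10.687°S, 6.017°W: 102.0 km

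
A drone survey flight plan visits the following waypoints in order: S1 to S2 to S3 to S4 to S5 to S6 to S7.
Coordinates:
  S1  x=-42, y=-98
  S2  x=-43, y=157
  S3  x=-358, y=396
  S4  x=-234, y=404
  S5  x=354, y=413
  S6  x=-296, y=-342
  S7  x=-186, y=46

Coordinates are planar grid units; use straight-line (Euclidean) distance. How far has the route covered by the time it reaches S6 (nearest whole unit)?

Leg distances:
S1→S2: 255.0  (cumulative 255.0)
S2→S3: 395.4  (cumulative 650.4)
S3→S4: 124.3  (cumulative 774.7)
S4→S5: 588.1  (cumulative 1362.7)
S5→S6: 996.3  (cumulative 2359.0)
Cumulative distance at S6 ≈ 2359.

2359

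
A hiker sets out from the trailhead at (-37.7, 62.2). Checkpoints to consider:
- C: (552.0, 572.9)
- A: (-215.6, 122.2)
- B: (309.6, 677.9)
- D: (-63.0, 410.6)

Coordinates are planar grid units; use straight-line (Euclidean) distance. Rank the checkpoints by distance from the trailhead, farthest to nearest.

C, B, D, A

Computing each straight-line distance from (-37.7, 62.2):
C (552.0, 572.9): 780.1
B (309.6, 677.9): 706.9
D (-63.0, 410.6): 349.3
A (-215.6, 122.2): 187.7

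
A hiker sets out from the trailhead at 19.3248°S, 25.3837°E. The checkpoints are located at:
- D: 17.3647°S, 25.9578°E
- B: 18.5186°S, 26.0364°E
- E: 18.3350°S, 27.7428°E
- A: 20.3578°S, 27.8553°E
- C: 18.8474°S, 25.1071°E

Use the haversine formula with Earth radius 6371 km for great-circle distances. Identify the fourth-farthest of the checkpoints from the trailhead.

B

Distances from the trailhead (19.3248°S, 25.3837°E):
A: 282.9 km
E: 271.6 km
D: 226.2 km
B: 112.9 km
C: 60.5 km
The fourth-farthest is B at 112.9 km.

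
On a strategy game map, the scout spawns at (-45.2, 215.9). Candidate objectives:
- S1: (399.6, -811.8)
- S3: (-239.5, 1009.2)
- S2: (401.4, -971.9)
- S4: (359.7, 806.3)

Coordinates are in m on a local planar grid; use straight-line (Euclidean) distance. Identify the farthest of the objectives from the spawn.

Distances from the spawn ((-45.2, 215.9)):
S2: 1269.0 m
S1: 1119.8 m
S3: 816.7 m
S4: 715.9 m
The farthest is S2 at 1269.0 m.

S2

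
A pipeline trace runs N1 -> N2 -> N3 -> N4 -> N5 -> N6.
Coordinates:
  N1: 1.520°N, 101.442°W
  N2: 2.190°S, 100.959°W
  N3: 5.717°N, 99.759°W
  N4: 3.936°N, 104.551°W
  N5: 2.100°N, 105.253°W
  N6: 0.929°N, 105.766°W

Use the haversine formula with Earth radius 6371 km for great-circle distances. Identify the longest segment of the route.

Leg distances:
N1→N2: 416.0 km
N2→N3: 889.3 km
N3→N4: 566.7 km
N4→N5: 218.5 km
N5→N6: 142.1 km
The longest leg is N2–N3 at 889.3 km.

N2–N3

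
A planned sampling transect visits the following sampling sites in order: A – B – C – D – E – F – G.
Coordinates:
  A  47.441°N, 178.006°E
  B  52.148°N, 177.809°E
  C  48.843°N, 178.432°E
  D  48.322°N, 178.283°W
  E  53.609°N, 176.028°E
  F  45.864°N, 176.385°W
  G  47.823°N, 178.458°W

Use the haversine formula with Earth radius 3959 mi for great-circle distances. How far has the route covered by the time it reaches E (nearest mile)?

1151 mi

Leg distances:
A→B: 325.4 mi  (cumulative 325.4 mi)
B→C: 230.0 mi  (cumulative 555.4 mi)
C→D: 154.4 mi  (cumulative 709.8 mi)
D→E: 441.0 mi  (cumulative 1150.8 mi)
Cumulative distance at E ≈ 1151 mi.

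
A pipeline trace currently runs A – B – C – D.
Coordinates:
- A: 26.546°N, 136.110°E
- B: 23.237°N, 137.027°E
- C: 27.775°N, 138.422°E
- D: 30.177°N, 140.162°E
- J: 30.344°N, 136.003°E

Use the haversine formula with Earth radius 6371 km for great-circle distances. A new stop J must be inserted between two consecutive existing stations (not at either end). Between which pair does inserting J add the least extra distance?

Added distance for inserting J between each consecutive pair:
A–B: 839.8 km
B–C: 643.1 km
C–D: 453.6 km
Smallest added distance is 453.6 km, inserting between C and D.

between C and D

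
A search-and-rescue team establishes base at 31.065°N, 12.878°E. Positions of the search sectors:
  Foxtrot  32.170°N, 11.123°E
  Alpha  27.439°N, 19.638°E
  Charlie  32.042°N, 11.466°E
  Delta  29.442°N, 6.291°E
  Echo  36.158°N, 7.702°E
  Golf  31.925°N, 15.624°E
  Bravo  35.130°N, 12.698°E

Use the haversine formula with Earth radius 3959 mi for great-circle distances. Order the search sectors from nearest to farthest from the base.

Distance from the base at 31.065°N, 12.878°E to each:
Charlie 32.042°N, 11.466°E: 107.1 mi
Foxtrot 32.170°N, 11.123°E: 128.4 mi
Golf 31.925°N, 15.624°E: 172.4 mi
Bravo 35.130°N, 12.698°E: 281.1 mi
Delta 29.442°N, 6.291°E: 408.8 mi
Echo 36.158°N, 7.702°E: 460.9 mi
Alpha 27.439°N, 19.638°E: 478.2 mi

Charlie, Foxtrot, Golf, Bravo, Delta, Echo, Alpha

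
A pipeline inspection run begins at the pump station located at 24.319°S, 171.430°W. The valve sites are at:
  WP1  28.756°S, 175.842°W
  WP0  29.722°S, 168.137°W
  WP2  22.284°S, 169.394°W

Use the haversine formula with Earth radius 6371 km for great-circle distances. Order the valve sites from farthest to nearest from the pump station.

WP0, WP1, WP2

Distance from the pump station at 24.319°S, 171.430°W to each:
WP0 29.722°S, 168.137°W: 683.5 km
WP1 28.756°S, 175.842°W: 660.2 km
WP2 22.284°S, 169.394°W: 307.3 km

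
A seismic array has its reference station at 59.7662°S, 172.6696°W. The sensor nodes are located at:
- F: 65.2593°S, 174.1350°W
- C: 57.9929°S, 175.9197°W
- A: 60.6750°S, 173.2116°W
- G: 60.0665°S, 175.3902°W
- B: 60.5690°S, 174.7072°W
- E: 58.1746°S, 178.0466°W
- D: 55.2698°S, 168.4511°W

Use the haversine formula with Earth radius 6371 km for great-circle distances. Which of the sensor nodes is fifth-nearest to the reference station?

Distance to each, sorted:
A: 105.4 km
B: 143.8 km
G: 155.3 km
C: 271.5 km
E: 355.3 km
D: 559.6 km
F: 615.4 km
The fifth-nearest is E at 355.3 km.

E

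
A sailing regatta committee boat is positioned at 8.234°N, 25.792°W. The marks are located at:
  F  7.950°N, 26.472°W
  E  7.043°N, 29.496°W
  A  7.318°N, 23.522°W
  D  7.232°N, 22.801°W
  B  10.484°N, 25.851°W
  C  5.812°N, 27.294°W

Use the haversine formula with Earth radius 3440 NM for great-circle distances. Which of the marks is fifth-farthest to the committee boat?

B

Distance to each, sorted:
E: 231.7 NM
D: 187.8 NM
C: 170.7 NM
A: 145.8 NM
B: 135.1 NM
F: 43.9 NM
The fifth-farthest is B at 135.1 NM.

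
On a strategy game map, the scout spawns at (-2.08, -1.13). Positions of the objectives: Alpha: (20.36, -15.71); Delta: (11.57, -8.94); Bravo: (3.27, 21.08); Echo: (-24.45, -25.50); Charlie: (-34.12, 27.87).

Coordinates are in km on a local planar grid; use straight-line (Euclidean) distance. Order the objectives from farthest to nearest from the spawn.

Charlie, Echo, Alpha, Bravo, Delta

Distances from the spawn:
Charlie (-34.12, 27.87): 43.2 km
Echo (-24.45, -25.50): 33.1 km
Alpha (20.36, -15.71): 26.8 km
Bravo (3.27, 21.08): 22.8 km
Delta (11.57, -8.94): 15.7 km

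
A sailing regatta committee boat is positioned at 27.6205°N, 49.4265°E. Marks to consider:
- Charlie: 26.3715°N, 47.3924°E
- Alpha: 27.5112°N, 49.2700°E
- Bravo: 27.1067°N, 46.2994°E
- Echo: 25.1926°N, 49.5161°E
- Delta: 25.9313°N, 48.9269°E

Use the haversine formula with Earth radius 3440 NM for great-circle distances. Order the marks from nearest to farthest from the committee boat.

Alpha, Delta, Charlie, Echo, Bravo

Computing each great-circle distance from 27.6205°N, 49.4265°E:
Alpha 27.5112°N, 49.2700°E: 10.6 NM
Delta 25.9313°N, 48.9269°E: 104.9 NM
Charlie 26.3715°N, 47.3924°E: 132.2 NM
Echo 25.1926°N, 49.5161°E: 145.8 NM
Bravo 27.1067°N, 46.2994°E: 169.6 NM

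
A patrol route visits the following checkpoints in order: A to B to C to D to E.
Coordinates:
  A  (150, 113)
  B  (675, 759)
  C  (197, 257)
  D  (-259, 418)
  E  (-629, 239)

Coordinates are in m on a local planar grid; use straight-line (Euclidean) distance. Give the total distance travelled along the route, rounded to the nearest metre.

Leg distances:
A→B: 832.4 m  (cumulative 832.4 m)
B→C: 693.2 m  (cumulative 1525.6 m)
C→D: 483.6 m  (cumulative 2009.2 m)
D→E: 411.0 m  (cumulative 2420.2 m)
Total route length ≈ 2420 m.

2420 m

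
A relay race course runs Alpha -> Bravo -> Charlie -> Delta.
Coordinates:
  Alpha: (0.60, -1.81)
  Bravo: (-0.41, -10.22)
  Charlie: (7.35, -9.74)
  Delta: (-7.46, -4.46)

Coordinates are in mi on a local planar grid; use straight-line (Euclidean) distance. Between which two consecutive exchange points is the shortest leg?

Leg distances:
Alpha→Bravo: 8.5 mi
Bravo→Charlie: 7.8 mi
Charlie→Delta: 15.7 mi
The shortest leg is Bravo–Charlie at 7.8 mi.

Bravo–Charlie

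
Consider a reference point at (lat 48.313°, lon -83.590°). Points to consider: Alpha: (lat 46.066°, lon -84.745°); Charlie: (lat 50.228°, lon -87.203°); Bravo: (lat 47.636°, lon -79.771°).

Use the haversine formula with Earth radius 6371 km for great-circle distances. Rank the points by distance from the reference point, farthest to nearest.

Charlie, Bravo, Alpha

Distances from the reference point:
Charlie (lat 50.228°, lon -87.203°): 337.7 km
Bravo (lat 47.636°, lon -79.771°): 294.1 km
Alpha (lat 46.066°, lon -84.745°): 264.7 km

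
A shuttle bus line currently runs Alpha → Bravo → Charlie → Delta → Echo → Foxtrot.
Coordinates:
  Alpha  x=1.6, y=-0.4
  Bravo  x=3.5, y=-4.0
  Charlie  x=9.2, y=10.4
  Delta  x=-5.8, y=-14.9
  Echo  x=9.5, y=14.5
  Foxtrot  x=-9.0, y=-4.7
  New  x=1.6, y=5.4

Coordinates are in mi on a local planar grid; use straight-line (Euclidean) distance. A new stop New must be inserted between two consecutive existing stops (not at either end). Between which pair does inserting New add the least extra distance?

between Echo and Foxtrot

Added distance for inserting New between each consecutive pair:
Alpha–Bravo: 11.3 mi
Bravo–Charlie: 3.2 mi
Charlie–Delta: 1.3 mi
Delta–Echo: 0.5 mi
Echo–Foxtrot: 0.0 mi
Smallest added distance is 0.0 mi, inserting between Echo and Foxtrot.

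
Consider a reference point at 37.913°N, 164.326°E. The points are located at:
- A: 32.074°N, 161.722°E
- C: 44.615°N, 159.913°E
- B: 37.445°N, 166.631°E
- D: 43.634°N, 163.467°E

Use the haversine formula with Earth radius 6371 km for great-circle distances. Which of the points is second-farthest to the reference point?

Distance to each, sorted:
C: 831.2 km
A: 691.2 km
D: 640.2 km
B: 209.4 km
The second-farthest is A at 691.2 km.

A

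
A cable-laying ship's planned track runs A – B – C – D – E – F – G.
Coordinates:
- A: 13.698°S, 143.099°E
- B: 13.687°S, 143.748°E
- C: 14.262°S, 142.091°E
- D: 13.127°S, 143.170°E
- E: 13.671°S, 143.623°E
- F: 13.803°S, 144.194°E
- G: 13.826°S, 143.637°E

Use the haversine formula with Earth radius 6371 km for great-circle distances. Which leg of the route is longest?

B–C

Leg distances:
A→B: 70.1 km
B→C: 189.9 km
C→D: 171.8 km
D→E: 77.8 km
E→F: 63.4 km
F→G: 60.2 km
The longest leg is B–C at 189.9 km.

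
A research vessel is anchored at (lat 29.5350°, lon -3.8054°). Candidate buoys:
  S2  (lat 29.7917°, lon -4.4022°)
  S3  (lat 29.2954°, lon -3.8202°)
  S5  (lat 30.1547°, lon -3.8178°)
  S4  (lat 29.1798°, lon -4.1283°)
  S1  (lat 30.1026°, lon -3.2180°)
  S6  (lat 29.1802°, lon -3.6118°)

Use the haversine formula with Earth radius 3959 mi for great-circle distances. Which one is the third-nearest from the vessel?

Distance to each, sorted:
S3: 16.6 mi
S6: 27.1 mi
S4: 31.3 mi
S2: 40.0 mi
S5: 42.8 mi
S1: 52.7 mi
The third-nearest is S4 at 31.3 mi.

S4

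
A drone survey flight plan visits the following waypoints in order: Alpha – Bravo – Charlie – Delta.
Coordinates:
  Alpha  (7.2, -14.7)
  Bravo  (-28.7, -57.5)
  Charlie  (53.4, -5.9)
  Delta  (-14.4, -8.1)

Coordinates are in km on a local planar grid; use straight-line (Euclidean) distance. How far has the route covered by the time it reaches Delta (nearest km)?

Leg distances:
Alpha→Bravo: 55.9 km  (cumulative 55.9 km)
Bravo→Charlie: 97.0 km  (cumulative 152.8 km)
Charlie→Delta: 67.8 km  (cumulative 220.7 km)
Cumulative distance at Delta ≈ 221 km.

221 km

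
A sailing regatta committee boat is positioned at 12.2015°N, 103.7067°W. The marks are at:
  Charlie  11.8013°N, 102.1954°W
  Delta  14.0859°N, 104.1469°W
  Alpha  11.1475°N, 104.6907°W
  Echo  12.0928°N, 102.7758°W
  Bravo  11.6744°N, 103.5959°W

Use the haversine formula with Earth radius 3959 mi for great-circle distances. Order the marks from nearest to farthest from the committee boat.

Bravo, Echo, Alpha, Charlie, Delta

Computing each great-circle distance from 12.2015°N, 103.7067°W:
Bravo 11.6744°N, 103.5959°W: 37.2 mi
Echo 12.0928°N, 102.7758°W: 63.3 mi
Alpha 11.1475°N, 104.6907°W: 98.7 mi
Charlie 11.8013°N, 102.1954°W: 105.8 mi
Delta 14.0859°N, 104.1469°W: 133.5 mi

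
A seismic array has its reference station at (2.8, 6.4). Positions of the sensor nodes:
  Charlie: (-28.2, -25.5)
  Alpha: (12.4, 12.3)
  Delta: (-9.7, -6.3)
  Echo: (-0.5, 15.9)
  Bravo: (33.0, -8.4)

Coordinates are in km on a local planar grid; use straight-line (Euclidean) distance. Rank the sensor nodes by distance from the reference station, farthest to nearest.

Distance from the reference station at (2.8, 6.4) to each:
Charlie (-28.2, -25.5): 44.5 km
Bravo (33.0, -8.4): 33.6 km
Delta (-9.7, -6.3): 17.8 km
Alpha (12.4, 12.3): 11.3 km
Echo (-0.5, 15.9): 10.1 km

Charlie, Bravo, Delta, Alpha, Echo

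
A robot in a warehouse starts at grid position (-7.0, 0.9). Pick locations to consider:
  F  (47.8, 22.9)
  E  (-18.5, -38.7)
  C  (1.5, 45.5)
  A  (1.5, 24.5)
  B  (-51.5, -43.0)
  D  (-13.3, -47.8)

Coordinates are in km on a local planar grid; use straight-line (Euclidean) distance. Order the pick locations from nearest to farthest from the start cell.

Distance from the start cell at (-7.0, 0.9) to each:
A (1.5, 24.5): 25.1 km
E (-18.5, -38.7): 41.2 km
C (1.5, 45.5): 45.4 km
D (-13.3, -47.8): 49.1 km
F (47.8, 22.9): 59.1 km
B (-51.5, -43.0): 62.5 km

A, E, C, D, F, B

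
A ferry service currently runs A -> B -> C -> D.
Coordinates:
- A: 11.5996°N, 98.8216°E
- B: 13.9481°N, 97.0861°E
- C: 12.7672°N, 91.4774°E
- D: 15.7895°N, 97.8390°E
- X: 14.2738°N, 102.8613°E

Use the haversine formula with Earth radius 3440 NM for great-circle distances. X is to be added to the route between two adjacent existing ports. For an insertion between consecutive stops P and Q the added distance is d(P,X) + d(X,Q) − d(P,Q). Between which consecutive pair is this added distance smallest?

Added distance for inserting X between each consecutive pair:
A–B: 448.8 NM
B–C: 672.2 NM
C–D: 563.5 NM
Smallest added distance is 448.8 NM, inserting between A and B.

between A and B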